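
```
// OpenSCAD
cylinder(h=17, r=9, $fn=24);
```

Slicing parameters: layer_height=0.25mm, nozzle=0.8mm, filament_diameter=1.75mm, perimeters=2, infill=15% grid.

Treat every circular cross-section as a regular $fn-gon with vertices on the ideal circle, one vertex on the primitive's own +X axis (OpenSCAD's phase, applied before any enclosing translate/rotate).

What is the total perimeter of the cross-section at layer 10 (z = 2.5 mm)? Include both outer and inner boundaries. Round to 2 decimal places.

56.39 mm

At z = 2.5 mm: the r=9 cylinder contributes a regular 24-gon of circumradius 9 (perimeter = 2·24·9.000·sin(180°/24) = 56.39 mm). Overall, the cross-section is a single solid region. Total boundary length (outer) = 56.39 mm.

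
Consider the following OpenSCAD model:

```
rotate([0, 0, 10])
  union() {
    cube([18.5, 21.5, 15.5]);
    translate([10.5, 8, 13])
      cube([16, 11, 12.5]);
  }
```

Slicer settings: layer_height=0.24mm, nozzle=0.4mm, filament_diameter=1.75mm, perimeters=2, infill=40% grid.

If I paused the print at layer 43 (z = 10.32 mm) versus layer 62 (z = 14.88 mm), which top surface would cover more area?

layer 62 (z = 14.88 mm)

Layer 43 (z = 10.32): the 18.5×21.5 cube contributes its full rectangle (area 397.75 mm²); the cube at (10.5, 8) is absent (z outside [13, 25.5]); Combining (union): only the 18.5×21.5 cube is present, so the union is just that shape — area = 397.75 mm²; (rotated 10° about Z; rotation is an isometry so areas/perimeters/island counts are preserved). So its area = 397.75 mm². Layer 62 (z = 14.88): the cube is present — its section is the full 18.5×21.5 rectangle (area 397.75 mm²); the 16×11 cube at (10.5, 8) contributes its full rectangle (area 176.00 mm²); Taking the union: the regions partially overlap — summed areas 573.75 mm² minus the doubly-counted overlap 88.00 mm² gives 485.75 mm² — area = 485.75 mm²; (rotated 10° about Z; rotation is an isometry so areas/perimeters/island counts are preserved). So its area = 485.75 mm². Layer 62 is larger (485.75 vs 397.75 mm²).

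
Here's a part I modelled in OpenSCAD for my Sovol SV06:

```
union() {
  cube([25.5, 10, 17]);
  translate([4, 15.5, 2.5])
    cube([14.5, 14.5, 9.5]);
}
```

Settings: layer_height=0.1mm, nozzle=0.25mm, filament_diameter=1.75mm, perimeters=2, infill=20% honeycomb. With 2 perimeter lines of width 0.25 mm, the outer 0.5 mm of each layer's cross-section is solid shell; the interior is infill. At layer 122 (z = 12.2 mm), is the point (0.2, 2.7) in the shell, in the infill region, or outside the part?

At z = 12.2 mm: the cube (footprint 25.5×10) is included at this height; the cube at (4, 15.5) does not reach this height (z outside [2.5, 12]); Combining (union): only the 25.5×10 cube is present, so the union is just that shape — 1 connected region. Overall, the cross-section is a single solid region. The nearest boundary edge runs (0.00, 10.00)→(0.00, 0.00); distance from the point to it = 0.20 mm. The point is inside the cross-section, 0.20 mm from the nearest boundary — within the 0.5 mm shell band (2 × 0.25).

shell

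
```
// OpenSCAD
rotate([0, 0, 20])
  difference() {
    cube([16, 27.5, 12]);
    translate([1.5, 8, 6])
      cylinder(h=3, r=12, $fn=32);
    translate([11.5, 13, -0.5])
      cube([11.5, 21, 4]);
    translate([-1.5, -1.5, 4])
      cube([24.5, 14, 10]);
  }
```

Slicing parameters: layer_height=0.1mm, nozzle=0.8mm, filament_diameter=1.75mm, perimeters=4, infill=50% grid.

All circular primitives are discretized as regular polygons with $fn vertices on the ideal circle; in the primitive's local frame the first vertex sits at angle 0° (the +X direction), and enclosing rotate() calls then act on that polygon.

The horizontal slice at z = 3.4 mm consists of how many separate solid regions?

At z = 3.4 mm: the 16×27.5 cube contributes its full rectangle; the cylinder at (1.5, 8) is absent (z outside [6, 9]); the cube at (11.5, 13) is present — its section is the full 11.5×21 rectangle; the cube at (-1.5, -1.5) is absent (z outside [4, 14]); After the difference (first − rest): starting from the 16×27.5 cube, the 11.5×21 cube at (11.5, 13) partially overlaps it — only the 65.25 mm² overlap (of its 241.50 mm²) is removed, clipping the outline — 1 connected region; (whole slice rotated 20° about Z — lengths, areas and connectivity unchanged). The result has 1 disconnected region.

1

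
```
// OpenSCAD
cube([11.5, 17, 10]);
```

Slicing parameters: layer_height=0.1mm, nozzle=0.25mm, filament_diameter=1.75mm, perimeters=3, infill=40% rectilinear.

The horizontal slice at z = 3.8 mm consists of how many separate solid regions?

At z = 3.8 mm: the 11.5×17 cube contributes its full rectangle. The result has 1 disconnected region.

1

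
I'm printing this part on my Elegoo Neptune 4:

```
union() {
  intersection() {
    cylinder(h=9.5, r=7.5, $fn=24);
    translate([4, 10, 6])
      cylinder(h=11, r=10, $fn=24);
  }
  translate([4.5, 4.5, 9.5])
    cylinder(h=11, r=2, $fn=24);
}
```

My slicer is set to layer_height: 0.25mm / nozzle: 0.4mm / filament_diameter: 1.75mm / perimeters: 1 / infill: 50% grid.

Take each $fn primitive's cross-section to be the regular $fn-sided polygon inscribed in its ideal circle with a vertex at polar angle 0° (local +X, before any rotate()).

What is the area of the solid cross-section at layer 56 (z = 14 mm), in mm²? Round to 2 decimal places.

At z = 14 mm: the cylinder is not intersected at this z (z outside [0, 9.5]); the cylinder at (4, 10): section is a regular 24-gon, circumradius r=10 (area = (24/2)·10.000²·sin(360°/24) = 310.58 mm²); Keeping only the common overlap: at least one operand is absent at this height, so nothing remains; the r=2 cylinder at (4.5, 4.5) contributes a regular 24-gon of circumradius 2 (area = (24/2)·2.000²·sin(360°/24) = 12.42 mm²); Combining (union): only the r=2 cylinder at (4.5, 4.5) is present, so the union is just that shape — area = 12.42 mm². Overall, the cross-section is a single solid region. Net area = 12.42 mm².

12.42 mm²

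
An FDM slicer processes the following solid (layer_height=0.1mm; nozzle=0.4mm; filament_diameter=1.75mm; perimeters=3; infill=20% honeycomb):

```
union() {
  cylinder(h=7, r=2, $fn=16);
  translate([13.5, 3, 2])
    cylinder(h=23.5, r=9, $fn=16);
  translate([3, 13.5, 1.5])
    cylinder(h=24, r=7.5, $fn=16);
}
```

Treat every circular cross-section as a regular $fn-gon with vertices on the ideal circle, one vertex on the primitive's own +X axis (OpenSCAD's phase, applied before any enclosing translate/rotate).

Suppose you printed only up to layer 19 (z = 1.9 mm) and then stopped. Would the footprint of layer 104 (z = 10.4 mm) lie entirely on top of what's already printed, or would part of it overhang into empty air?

part overhangs

Compare the two slices. At z = 1.9: the r=2 cylinder gives a regular 16-gon of circumradius 2 (constant along its height) (area = (16/2)·2.000²·sin(360°/16) = 12.25 mm²); the cylinder at (13.5, 3) does not reach this height (z outside [2, 25.5]); the r=7.5 cylinder at (3, 13.5) contributes a regular 16-gon of circumradius 7.5 (area = (16/2)·7.500²·sin(360°/16) = 172.21 mm²); Taking the union: the 2 present regions are separate (no shared area or edge), so areas and boundary lengths simply add and each stays a separate island — area = 184.45 mm². At z = 10.4: the cylinder is not intersected at this z (z outside [0, 7]); the r=9 cylinder at (13.5, 3) contributes a regular 16-gon of circumradius 9 (area = (16/2)·9.000²·sin(360°/16) = 247.98 mm²); the r=7.5 cylinder at (3, 13.5) contributes a regular 16-gon of circumradius 7.5 (area = (16/2)·7.500²·sin(360°/16) = 172.21 mm²); Merging all regions: the regions partially overlap — summed areas 420.19 mm² minus the doubly-counted overlap 6.50 mm² gives 413.69 mm² — area = 413.69 mm². Checking containment: at z = 10.4 the cross-section extends beyond the z = 1.9 cross-section by about 241.48 mm².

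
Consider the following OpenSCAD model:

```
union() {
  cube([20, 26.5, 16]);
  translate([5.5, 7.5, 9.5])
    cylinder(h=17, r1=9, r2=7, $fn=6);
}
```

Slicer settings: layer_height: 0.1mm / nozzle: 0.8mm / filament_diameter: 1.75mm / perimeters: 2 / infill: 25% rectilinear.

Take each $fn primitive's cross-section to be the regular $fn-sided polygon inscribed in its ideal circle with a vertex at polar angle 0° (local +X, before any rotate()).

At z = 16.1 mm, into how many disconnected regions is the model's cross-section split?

1

At z = 16.1 mm: the cube does not reach this height (z outside [0, 16]); the cone at (5.5, 7.5) (r1=9→r2=7) has section circumradius 8.224 here — a regular 6-gon; Merging all regions: only the cone at (5.5, 7.5) is present, so the union is just that shape — 1 connected region. The result has 1 disconnected region.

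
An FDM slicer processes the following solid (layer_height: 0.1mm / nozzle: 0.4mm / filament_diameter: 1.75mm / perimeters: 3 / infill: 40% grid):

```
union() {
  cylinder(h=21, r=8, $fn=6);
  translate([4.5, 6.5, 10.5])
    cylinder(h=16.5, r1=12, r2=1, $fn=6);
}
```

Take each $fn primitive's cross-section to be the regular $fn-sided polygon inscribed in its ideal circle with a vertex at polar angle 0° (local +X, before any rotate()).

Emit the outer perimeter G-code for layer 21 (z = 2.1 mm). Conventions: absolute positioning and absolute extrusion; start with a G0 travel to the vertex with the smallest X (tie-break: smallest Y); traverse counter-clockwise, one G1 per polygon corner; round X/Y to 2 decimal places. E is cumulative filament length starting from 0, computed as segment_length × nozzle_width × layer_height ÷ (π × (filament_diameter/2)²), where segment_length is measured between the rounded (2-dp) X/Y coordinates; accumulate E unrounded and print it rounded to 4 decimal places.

G0 X-8.00 Y0.00 Z2.10
G1 X-4.00 Y-6.93 E0.1331
G1 X4.00 Y-6.93 E0.2661
G1 X8.00 Y0.00 E0.3992
G1 X4.00 Y6.93 E0.5322
G1 X-4.00 Y6.93 E0.6653
G1 X-8.00 Y0.00 E0.7983

At z = 2.1 mm: the r=8 cylinder gives a regular 6-gon of circumradius 8 (constant along its height); the cone at (4.5, 6.5) does not reach this height (z outside [10.5, 27]); Taking the union: only the r=8 cylinder is present, so the union is just that shape — 1 connected region. The outline is a single polygon with 6 vertices. Extrusion per mm of travel: 0.4 × 0.1 / (π × 0.875²) = 0.016630. Accumulating E over each segment gives final E = 0.7983.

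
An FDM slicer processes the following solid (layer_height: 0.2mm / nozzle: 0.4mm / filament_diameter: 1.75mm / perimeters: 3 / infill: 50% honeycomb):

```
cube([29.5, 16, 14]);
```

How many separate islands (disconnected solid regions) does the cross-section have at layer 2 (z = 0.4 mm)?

At z = 0.4 mm: the cube is present — its section is the full 29.5×16 rectangle. Overall, the cross-section is a single solid region. Island count = 1.

1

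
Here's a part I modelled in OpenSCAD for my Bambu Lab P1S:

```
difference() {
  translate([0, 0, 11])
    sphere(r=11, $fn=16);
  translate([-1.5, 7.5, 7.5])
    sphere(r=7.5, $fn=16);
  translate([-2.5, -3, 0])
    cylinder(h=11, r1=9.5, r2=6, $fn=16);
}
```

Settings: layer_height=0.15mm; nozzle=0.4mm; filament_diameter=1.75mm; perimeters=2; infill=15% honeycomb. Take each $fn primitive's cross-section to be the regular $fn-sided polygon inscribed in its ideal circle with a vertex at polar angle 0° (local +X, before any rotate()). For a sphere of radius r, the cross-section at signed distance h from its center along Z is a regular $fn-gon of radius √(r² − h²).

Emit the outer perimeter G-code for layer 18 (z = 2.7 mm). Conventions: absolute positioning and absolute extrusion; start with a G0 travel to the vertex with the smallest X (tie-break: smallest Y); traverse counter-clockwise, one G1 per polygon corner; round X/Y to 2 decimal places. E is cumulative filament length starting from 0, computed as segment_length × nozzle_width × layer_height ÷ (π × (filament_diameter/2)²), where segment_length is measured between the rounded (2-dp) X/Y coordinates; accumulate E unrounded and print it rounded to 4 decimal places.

G0 X2.75 Y3.69 Z2.70
G1 X3.61 Y3.11 E0.0259
G1 X5.48 Y0.31 E0.1099
G1 X6.14 Y-3.00 E0.1941
G1 X5.98 Y-3.79 E0.2142
G1 X6.67 Y-2.76 E0.2451
G1 X7.22 Y0.00 E0.3153
G1 X6.67 Y2.76 E0.3855
G1 X5.10 Y5.10 E0.4558
G1 X3.94 Y5.88 E0.4907
G1 X3.82 Y5.29 E0.5057
G1 X2.75 Y3.69 E0.5537

At z = 2.7 mm: the r=11 sphere slices to a regular 16-gon of circumradius 7.219 (√(r²−h²) with h=8.3 from center); the sphere at (-1.5, 7.5): section is a regular 16-gon, circumradius = √(r²−h²) = √(7.5²−4.8²) = 5.763; the cone at (-2.5, -3): at t=0.245 of its height the radius interpolates to r₁+(r₂−r₁)t = 8.641, giving a regular 16-gon of that circumradius; Subtracting the remaining from the first: starting from the r=11 sphere, the r=7.5 sphere at (-1.5, 7.5) partially overlaps it — only the 36.74 mm² overlap (of its 101.67 mm²) is removed, clipping the outline; the cone at (-2.5, -3) partially overlaps it — only the 106.77 mm² overlap (of its 228.59 mm²) is removed, clipping the outline — 1 connected region. The outline is a single polygon with 11 vertices. Extrusion per mm of travel: 0.4 × 0.15 / (π × 0.875²) = 0.024945. Accumulating E over each segment gives final E = 0.5537.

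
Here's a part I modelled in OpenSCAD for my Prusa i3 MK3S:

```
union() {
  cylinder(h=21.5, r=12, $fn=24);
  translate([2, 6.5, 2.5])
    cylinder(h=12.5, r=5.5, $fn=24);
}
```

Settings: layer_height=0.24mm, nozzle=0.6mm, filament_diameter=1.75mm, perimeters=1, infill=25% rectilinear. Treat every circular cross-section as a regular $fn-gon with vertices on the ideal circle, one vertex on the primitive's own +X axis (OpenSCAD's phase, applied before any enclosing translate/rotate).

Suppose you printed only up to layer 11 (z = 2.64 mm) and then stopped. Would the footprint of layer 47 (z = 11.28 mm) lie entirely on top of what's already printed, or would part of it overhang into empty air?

Compare the two slices. At z = 2.64: the r=12 cylinder contributes a regular 24-gon of circumradius 12 (area = (24/2)·12.000²·sin(360°/24) = 447.24 mm²); the r=5.5 cylinder at (2, 6.5) contributes a regular 24-gon of circumradius 5.5 (area = (24/2)·5.500²·sin(360°/24) = 93.95 mm²); Merging all regions: the regions partially overlap — summed areas 541.19 mm² minus the doubly-counted overlap 92.79 mm² gives 448.40 mm² — area = 448.40 mm². At z = 11.28: the cylinder: section is a regular 24-gon, circumradius r=12 (area = (24/2)·12.000²·sin(360°/24) = 447.24 mm²); the r=5.5 cylinder at (2, 6.5) gives a regular 24-gon of circumradius 5.5 (constant along its height) (area = (24/2)·5.500²·sin(360°/24) = 93.95 mm²); Taking the union: the regions partially overlap — summed areas 541.19 mm² minus the doubly-counted overlap 92.79 mm² gives 448.40 mm² — area = 448.40 mm². Checking containment: the cross-section at z = 11.28 is a subset of the cross-section at z = 2.64.

entirely on top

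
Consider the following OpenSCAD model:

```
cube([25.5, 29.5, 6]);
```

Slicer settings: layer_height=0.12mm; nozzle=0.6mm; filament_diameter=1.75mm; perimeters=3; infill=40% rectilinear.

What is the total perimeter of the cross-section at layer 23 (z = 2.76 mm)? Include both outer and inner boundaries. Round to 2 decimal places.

At z = 2.76 mm: the 25.5×29.5 cube contributes its full rectangle (perimeter 110.00 mm). Overall, the cross-section is a single solid region. Total boundary length (outer) = 110.00 mm.

110.00 mm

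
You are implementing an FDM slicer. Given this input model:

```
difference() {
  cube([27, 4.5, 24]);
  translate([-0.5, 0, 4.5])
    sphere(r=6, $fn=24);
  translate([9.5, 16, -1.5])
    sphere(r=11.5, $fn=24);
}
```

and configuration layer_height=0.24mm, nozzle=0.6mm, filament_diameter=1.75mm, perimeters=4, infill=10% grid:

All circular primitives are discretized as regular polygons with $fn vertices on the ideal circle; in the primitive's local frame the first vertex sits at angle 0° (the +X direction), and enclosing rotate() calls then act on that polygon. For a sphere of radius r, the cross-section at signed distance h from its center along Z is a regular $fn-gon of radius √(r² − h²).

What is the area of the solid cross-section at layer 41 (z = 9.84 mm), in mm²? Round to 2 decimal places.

117.04 mm²

At z = 9.84 mm: the cube is present — its section is the full 27×4.5 rectangle (area 121.50 mm²); the r=6 sphere at (-0.5, 0) contributes a regular 24-gon of circumradius √(6²−5.34²) = 2.736 (area = (24/2)·2.736²·sin(360°/24) = 23.25 mm²); the r=11.5 sphere at (9.5, 16) slices to a regular 24-gon of circumradius 1.912 (√(r²−h²) with h=11.34 from center) (area = (24/2)·1.912²·sin(360°/24) = 11.35 mm²); After the difference (first − rest): starting from the 27×4.5 cube (121.50 mm²), the r=6 sphere at (-0.5, 0) partially overlaps it — only the 4.46 mm² overlap (of its 23.25 mm²) is removed, clipping the outline; the r=11.5 sphere at (9.5, 16) misses the remaining region (no effect) — area = 117.04 mm². Overall, the cross-section is a single solid region. Net area = 117.04 mm².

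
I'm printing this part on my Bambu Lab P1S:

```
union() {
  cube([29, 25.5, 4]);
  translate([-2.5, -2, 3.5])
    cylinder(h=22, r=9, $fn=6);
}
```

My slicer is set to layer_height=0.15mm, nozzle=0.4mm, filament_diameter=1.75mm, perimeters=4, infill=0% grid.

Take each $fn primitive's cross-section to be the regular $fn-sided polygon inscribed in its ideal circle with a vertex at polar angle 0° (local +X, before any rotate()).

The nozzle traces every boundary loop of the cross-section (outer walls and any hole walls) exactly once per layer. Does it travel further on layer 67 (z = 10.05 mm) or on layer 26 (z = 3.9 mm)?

Layer 67 (z = 10.05): the cube does not reach this height (z outside [0, 4]); the r=9 cylinder at (-2.5, -2) gives a regular 6-gon of circumradius 9 (constant along its height) (perimeter = 2·6·9.000·sin(180°/6) = 54.00 mm); Merging all regions: only the r=9 cylinder at (-2.5, -2) is present, so the union is just that shape — boundary = 54.00 mm. So its perimeter = 54.00 mm. Layer 26 (z = 3.9): the cube is present — its section is the full 29×25.5 rectangle (perimeter 109.00 mm); the r=9 cylinder at (-2.5, -2) gives a regular 6-gon of circumradius 9 (constant along its height) (perimeter = 2·6·9.000·sin(180°/6) = 54.00 mm); Taking the union: the regions partially overlap (shared area 21.28 mm²), so the edge portions inside another operand are dropped and the merged outline is re-measured after clipping — boundary = 143.17 mm. So its perimeter = 143.17 mm. Layer 26 is larger (143.17 vs 54.00 mm).

layer 26 (z = 3.9 mm)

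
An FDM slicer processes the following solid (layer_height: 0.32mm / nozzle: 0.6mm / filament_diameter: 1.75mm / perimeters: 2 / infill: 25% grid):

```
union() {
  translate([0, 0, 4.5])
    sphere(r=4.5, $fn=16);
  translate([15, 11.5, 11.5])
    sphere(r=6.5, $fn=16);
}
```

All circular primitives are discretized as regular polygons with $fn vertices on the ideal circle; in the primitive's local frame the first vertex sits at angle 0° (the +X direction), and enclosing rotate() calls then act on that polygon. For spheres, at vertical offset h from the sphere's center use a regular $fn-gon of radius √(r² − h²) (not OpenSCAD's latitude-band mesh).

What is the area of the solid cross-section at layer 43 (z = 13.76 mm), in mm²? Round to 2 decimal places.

113.71 mm²

At z = 13.76 mm: the sphere does not reach this height (|z−center|=9.260 > r=4.5); the sphere at (15, 11.5): section is a regular 16-gon, circumradius = √(r²−h²) = √(6.5²−2.26²) = 6.094 (area = (16/2)·6.094²·sin(360°/16) = 113.71 mm²); Taking the union: only the r=6.5 sphere at (15, 11.5) is present, so the union is just that shape — area = 113.71 mm². Overall, the cross-section is a single solid region. Net area = 113.71 mm².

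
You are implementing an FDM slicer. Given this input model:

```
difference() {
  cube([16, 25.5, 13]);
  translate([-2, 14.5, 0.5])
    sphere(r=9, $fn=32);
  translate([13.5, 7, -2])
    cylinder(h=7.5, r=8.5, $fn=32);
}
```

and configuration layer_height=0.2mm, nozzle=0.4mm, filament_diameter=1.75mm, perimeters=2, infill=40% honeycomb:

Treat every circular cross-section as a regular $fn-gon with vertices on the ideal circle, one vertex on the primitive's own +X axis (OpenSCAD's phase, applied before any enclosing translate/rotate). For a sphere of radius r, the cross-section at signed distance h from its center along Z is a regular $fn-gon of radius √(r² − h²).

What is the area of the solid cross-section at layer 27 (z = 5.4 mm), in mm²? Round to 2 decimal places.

At z = 5.4 mm: the 16×25.5 cube contributes its full rectangle (area 408.00 mm²); the sphere at (-2, 14.5): section is a regular 32-gon, circumradius = √(r²−h²) = √(9²−4.9²) = 7.549 (area = (32/2)·7.549²·sin(360°/32) = 177.89 mm²); the r=8.5 cylinder at (13.5, 7) contributes a regular 32-gon of circumradius 8.5 (area = (32/2)·8.500²·sin(360°/32) = 225.52 mm²); Subtracting the remaining from the first: starting from the 16×25.5 cube (408.00 mm²), the r=9 sphere at (-2, 14.5) partially overlaps it — only the 59.20 mm² overlap (of its 177.89 mm²) is removed, clipping the outline; the r=8.5 cylinder at (13.5, 7) partially overlaps it — only the 146.36 mm² overlap (of its 225.52 mm²) is removed, clipping the outline — area = 202.45 mm². Overall, the cross-section is a single solid region. Net area = 202.45 mm².

202.45 mm²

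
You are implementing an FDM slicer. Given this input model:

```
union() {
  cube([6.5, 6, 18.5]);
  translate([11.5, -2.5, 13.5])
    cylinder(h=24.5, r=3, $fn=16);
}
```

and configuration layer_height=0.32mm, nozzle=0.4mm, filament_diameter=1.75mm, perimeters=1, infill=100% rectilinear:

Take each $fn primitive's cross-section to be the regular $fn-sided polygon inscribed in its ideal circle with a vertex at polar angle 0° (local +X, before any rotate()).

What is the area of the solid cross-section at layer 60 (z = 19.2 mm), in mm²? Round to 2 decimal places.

27.55 mm²

At z = 19.2 mm: the cube is not intersected at this z (z outside [0, 18.5]); the r=3 cylinder at (11.5, -2.5) gives a regular 16-gon of circumradius 3 (constant along its height) (area = (16/2)·3.000²·sin(360°/16) = 27.55 mm²); Merging all regions: only the r=3 cylinder at (11.5, -2.5) is present, so the union is just that shape — area = 27.55 mm². Overall, the cross-section is a single solid region. Net area = 27.55 mm².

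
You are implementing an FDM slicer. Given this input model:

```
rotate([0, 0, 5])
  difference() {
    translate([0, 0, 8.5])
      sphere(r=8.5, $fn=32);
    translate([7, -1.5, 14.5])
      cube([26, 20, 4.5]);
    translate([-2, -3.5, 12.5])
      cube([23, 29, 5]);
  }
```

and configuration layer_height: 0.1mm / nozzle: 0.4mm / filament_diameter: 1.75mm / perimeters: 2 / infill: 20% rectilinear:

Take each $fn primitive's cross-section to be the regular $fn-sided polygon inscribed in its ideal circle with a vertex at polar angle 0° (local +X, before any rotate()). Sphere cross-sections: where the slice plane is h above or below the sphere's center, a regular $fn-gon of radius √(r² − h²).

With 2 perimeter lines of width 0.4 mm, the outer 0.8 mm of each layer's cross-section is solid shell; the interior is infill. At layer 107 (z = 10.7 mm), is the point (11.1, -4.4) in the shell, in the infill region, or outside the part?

outside

At z = 10.7 mm: the sphere: section is a regular 32-gon, circumradius = √(r²−h²) = √(8.5²−2.2²) = 8.210; the cube at (7, -1.5) does not reach this height (z outside [14.5, 19]); the cube at (-2, -3.5) is absent (z outside [12.5, 17.5]); Subtracting the remaining from the first: none of the subtracted shapes is present at this height, so the r=8.5 sphere is unchanged — 1 connected region; (rotated 5° about Z; rotation is an isometry so areas/perimeters/island counts are preserved). Overall, the cross-section is a single solid region. Undo the 5° rotation: the query point maps to (10.674, -5.351) in the un-rotated model frame. The nearest boundary edge runs (6.83, -4.56)→(7.59, -3.14); distance from the point to it = 3.77 mm. The point is not inside any of the regions above, so it lies outside the cross-section (3.77 mm from the nearest boundary).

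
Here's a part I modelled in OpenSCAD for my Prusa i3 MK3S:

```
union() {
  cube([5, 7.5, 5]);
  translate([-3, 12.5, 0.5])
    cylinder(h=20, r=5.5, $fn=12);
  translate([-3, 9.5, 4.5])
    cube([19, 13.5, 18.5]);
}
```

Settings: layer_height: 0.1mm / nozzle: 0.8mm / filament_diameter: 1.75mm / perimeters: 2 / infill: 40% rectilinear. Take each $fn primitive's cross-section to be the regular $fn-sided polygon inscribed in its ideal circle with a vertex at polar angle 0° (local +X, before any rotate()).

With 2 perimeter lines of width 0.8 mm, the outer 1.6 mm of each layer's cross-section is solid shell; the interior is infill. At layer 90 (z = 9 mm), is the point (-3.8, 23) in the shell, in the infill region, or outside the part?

At z = 9 mm: the cube does not reach this height (z outside [0, 5]); the r=5.5 cylinder at (-3, 12.5) contributes a regular 12-gon of circumradius 5.5; the cube at (-3, 9.5) (footprint 19×13.5) is included at this height; Merging all regions: the regions partially overlap (shared area 37.96 mm²), so overlapping operands fuse into one piece — 1 connected region. Overall, the cross-section is a single solid region. The nearest boundary edge runs (-3.00, 18.00)→(-3.00, 23.00); distance from the point to it = 0.80 mm. The point is not inside any of the regions above, so it lies outside the cross-section (0.80 mm from the nearest boundary).

outside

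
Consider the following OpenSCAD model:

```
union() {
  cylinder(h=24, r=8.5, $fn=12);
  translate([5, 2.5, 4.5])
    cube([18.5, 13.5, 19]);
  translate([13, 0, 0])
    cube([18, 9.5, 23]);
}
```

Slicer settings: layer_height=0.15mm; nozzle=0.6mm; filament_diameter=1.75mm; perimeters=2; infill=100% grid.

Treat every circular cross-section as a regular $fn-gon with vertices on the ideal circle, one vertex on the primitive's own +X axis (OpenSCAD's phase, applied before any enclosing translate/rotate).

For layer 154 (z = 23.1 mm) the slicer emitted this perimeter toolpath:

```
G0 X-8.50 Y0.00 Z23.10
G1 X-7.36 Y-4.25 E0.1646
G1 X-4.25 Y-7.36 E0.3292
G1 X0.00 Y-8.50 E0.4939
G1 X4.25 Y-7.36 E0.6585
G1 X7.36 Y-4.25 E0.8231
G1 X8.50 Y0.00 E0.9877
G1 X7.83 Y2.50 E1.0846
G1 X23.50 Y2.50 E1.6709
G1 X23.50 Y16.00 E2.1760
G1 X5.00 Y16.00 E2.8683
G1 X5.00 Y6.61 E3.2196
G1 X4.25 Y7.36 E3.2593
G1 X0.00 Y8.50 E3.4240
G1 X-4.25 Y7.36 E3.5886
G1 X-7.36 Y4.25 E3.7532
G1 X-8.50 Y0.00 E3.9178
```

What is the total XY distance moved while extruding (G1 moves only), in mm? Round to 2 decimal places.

104.71 mm

Sum the Euclidean lengths of each G1 segment: total = 104.71 mm.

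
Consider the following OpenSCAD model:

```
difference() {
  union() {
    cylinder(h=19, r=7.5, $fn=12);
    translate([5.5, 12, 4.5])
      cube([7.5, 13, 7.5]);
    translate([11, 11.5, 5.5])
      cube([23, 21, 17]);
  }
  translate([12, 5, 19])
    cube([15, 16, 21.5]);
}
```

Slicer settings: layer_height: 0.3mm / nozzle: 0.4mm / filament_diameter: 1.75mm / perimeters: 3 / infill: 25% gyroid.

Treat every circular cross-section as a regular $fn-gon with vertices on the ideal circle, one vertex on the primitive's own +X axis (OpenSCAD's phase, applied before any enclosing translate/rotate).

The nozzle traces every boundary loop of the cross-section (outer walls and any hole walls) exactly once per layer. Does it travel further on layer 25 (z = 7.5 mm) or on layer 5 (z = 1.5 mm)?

layer 25 (z = 7.5 mm)

Layer 25 (z = 7.5): the r=7.5 cylinder gives a regular 12-gon of circumradius 7.5 (constant along its height) (perimeter = 2·12·7.500·sin(180°/12) = 46.59 mm); the cube at (5.5, 12) (footprint 7.5×13) is included at this height (perimeter 41.00 mm); the cube at (11, 11.5) is present — its section is the full 23×21 rectangle (perimeter 88.00 mm); Combining (union): the regions partially overlap (shared area 26.00 mm²), so the edge portions inside another operand are dropped and the merged outline is re-measured after clipping — boundary = 145.59 mm; the cube at (12, 5) does not reach this height (z outside [19, 40.5]); Taking the first minus the rest: none of the subtracted shapes is present at this height, so that combined region is unchanged — boundary = 145.59 mm. So its perimeter = 145.59 mm. Layer 5 (z = 1.5): the r=7.5 cylinder contributes a regular 12-gon of circumradius 7.5 (perimeter = 2·12·7.500·sin(180°/12) = 46.59 mm); the cube at (5.5, 12) is not intersected at this z (z outside [4.5, 12]); the cube at (11, 11.5) does not reach this height (z outside [5.5, 22.5]); Merging all regions: only the r=7.5 cylinder is present, so the union is just that shape — boundary = 46.59 mm; the cube at (12, 5) is not intersected at this z (z outside [19, 40.5]); Subtracting the remaining from the first: none of the subtracted shapes is present at this height, so that combined region is unchanged — boundary = 46.59 mm. So its perimeter = 46.59 mm. Layer 25 is larger (145.59 vs 46.59 mm).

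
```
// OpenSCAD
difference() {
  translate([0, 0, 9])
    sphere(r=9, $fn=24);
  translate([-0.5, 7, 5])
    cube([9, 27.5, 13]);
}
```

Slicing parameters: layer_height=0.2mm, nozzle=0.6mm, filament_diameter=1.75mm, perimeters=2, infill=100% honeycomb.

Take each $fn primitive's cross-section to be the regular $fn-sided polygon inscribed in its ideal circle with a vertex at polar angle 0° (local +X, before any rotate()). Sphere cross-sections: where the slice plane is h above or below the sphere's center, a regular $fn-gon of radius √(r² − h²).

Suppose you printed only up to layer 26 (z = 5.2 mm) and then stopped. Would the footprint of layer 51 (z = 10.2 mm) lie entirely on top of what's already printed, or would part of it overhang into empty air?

Compare the two slices. At z = 5.2: the sphere: section is a regular 24-gon, circumradius = √(r²−h²) = √(9²−3.8²) = 8.158 (area = (24/2)·8.158²·sin(360°/24) = 206.72 mm²); the cube at (-0.5, 7) (footprint 9×27.5) is included at this height (area 247.50 mm²); Taking the first minus the rest: starting from the r=9 sphere (206.72 mm²), the 9×27.5 cube at (-0.5, 7) partially overlaps it — only the 3.65 mm² overlap (of its 247.50 mm²) is removed, clipping the outline — area = 203.08 mm². At z = 10.2: the sphere: section is a regular 24-gon, circumradius = √(r²−h²) = √(9²−1.2²) = 8.920 (area = (24/2)·8.920²·sin(360°/24) = 247.10 mm²); the cube at (-0.5, 7) (footprint 9×27.5) is included at this height (area 247.50 mm²); Subtracting the remaining from the first: starting from the r=9 sphere (247.10 mm²), the 9×27.5 cube at (-0.5, 7) partially overlaps it — only the 7.88 mm² overlap (of its 247.50 mm²) is removed, clipping the outline — area = 239.22 mm². Checking containment: at z = 10.2 the cross-section extends beyond the z = 5.2 cross-section by about 36.14 mm².

part overhangs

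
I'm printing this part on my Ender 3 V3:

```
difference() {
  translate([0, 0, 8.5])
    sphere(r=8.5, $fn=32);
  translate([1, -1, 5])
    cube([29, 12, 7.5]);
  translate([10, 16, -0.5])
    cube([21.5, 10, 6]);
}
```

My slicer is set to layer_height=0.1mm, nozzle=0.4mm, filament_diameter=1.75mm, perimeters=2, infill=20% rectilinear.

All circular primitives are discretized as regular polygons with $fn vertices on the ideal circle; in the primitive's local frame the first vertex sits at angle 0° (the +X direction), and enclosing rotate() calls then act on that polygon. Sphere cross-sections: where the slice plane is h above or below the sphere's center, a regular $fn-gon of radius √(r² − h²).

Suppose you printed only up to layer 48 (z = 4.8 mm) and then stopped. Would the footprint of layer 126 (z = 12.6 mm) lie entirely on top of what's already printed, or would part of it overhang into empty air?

entirely on top

Compare the two slices. At z = 4.8: the r=8.5 sphere slices to a regular 32-gon of circumradius 7.652 (√(r²−h²) with h=3.7 from center) (area = (32/2)·7.652²·sin(360°/32) = 182.79 mm²); the cube at (1, -1) is not intersected at this z (z outside [5, 12.5]); the cube at (10, 16) is present — its section is the full 21.5×10 rectangle (area 215.00 mm²); After the difference (first − rest): starting from the r=8.5 sphere (182.79 mm²), the 21.5×10 cube at (10, 16) misses the remaining region (no effect) — area = 182.79 mm². At z = 12.6: the r=8.5 sphere slices to a regular 32-gon of circumradius 7.446 (√(r²−h²) with h=4.1 from center) (area = (32/2)·7.446²·sin(360°/32) = 173.05 mm²); the cube at (1, -1) is not intersected at this z (z outside [5, 12.5]); the cube at (10, 16) does not reach this height (z outside [-0.5, 5.5]); After the difference (first − rest): none of the subtracted shapes is present at this height, so the r=8.5 sphere is unchanged — area = 173.05 mm². Checking containment: the cross-section at z = 12.6 is a subset of the cross-section at z = 4.8.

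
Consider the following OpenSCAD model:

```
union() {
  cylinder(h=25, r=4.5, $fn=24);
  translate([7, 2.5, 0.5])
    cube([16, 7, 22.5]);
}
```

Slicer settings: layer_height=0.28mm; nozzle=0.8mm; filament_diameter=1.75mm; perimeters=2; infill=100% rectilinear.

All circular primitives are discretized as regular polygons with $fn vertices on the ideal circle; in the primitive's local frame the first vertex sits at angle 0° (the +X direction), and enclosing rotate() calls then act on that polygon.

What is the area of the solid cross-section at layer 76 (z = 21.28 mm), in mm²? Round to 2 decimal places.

At z = 21.28 mm: the r=4.5 cylinder contributes a regular 24-gon of circumradius 4.5 (area = (24/2)·4.500²·sin(360°/24) = 62.89 mm²); the 16×7 cube at (7, 2.5) contributes its full rectangle (area 112.00 mm²); Merging all regions: the 2 present regions are separate (no shared area or edge), so areas and boundary lengths simply add and each stays a separate island — area = 174.89 mm². Overall, the cross-section has 2 separate islands. Net area = 174.89 mm².

174.89 mm²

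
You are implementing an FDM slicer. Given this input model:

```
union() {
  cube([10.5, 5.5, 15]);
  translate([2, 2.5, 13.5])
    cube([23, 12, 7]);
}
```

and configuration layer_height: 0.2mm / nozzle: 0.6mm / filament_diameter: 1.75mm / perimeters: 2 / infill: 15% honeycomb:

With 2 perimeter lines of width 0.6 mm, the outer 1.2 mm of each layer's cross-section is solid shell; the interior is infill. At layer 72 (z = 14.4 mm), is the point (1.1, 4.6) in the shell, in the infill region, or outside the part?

At z = 14.4 mm: the cube (footprint 10.5×5.5) is included at this height; the 23×12 cube at (2, 2.5) contributes its full rectangle; Taking the union: the regions partially overlap (shared area 25.50 mm²), so overlapping operands fuse into one piece — 1 connected region. Overall, the cross-section is a single solid region. The nearest boundary edge runs (0.00, 5.50)→(2.00, 5.50); distance from the point to it = 0.90 mm. The point is inside the cross-section, 0.90 mm from the nearest boundary — within the 1.2 mm shell band (2 × 0.6).

shell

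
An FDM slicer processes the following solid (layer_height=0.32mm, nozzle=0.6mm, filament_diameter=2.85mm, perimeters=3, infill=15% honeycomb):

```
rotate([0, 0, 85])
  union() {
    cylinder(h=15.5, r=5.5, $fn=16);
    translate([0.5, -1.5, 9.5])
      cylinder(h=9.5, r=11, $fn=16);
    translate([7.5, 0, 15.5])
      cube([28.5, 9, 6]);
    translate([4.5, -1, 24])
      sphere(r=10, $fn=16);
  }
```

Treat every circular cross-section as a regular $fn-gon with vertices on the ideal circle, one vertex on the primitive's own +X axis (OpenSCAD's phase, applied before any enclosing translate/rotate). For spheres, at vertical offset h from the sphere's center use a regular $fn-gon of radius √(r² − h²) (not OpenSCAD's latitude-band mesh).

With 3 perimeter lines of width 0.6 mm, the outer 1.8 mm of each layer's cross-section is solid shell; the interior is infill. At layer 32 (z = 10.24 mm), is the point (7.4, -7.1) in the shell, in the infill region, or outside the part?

shell

At z = 10.24 mm: the cylinder: section is a regular 16-gon, circumradius r=5.5; the r=11 cylinder at (0.5, -1.5) gives a regular 16-gon of circumradius 11 (constant along its height); the cube at (7.5, 0) is absent (z outside [15.5, 21.5]); the sphere at (4.5, -1) is not intersected at this z (|z−center|=13.760 > r=10); Taking the union: the r=5.5 cylinder lies entirely inside the r=11 cylinder at (0.5, -1.5), so the union is just the r=11 cylinder at (0.5, -1.5) — 1 connected region; (whole slice rotated 85° about Z — lengths, areas and connectivity unchanged). Overall, the cross-section is a single solid region. Undo the 85° rotation: the query point maps to (-6.428, -7.991) in the un-rotated model frame. The nearest boundary edge runs (-7.28, -9.28)→(-9.66, -5.71); distance from the point to it = 1.42 mm. The point is inside the cross-section, 1.42 mm from the nearest boundary — within the 1.8 mm shell band (3 × 0.6).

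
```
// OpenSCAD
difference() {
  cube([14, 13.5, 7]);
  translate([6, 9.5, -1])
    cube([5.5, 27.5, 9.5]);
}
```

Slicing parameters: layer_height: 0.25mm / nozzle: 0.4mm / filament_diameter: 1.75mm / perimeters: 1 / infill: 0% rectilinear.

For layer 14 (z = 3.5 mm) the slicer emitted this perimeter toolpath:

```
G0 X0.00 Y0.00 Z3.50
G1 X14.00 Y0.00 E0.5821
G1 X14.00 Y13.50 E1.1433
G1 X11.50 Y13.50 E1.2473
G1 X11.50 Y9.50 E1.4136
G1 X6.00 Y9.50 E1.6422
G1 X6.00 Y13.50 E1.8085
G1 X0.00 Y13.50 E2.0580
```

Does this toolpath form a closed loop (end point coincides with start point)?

no

Start point (G0): (0.00, 0.00). End point (last G1): the path does not return to the start — open.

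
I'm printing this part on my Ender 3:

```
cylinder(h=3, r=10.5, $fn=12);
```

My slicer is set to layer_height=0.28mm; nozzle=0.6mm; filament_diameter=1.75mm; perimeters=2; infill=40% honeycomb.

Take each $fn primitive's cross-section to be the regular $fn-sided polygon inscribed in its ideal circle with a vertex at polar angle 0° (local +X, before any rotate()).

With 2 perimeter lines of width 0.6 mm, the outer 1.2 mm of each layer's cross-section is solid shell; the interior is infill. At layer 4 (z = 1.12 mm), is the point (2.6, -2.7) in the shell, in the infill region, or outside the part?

infill

At z = 1.12 mm: the r=10.5 cylinder contributes a regular 12-gon of circumradius 10.5. Overall, the cross-section is a single solid region. The nearest boundary edge runs (5.25, -9.09)→(9.09, -5.25); distance from the point to it = 6.39 mm. The point is inside the cross-section and 6.39 mm from the nearest boundary — more than the 1.2 mm shell width (2 × 0.6), so it's in the infill interior.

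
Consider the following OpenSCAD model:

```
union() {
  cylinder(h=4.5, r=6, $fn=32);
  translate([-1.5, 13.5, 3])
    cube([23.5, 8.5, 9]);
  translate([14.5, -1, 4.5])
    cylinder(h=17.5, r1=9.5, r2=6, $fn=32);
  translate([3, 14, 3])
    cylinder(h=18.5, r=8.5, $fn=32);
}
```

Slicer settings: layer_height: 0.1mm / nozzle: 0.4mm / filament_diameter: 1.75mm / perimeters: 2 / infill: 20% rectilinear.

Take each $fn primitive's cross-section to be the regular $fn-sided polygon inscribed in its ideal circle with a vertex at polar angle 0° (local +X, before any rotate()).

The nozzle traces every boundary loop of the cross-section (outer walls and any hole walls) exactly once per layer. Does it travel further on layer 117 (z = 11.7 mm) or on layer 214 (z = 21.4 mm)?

layer 117 (z = 11.7 mm)

Layer 117 (z = 11.7): the cylinder is absent (z outside [0, 4.5]); the cube at (-1.5, 13.5) (footprint 23.5×8.5) is included at this height (perimeter 64.00 mm); the cone at (14.5, -1) (r1=9.5→r2=6) has section circumradius 8.060 here — a regular 32-gon (perimeter = 2·32·8.060·sin(180°/32) = 50.56 mm); the r=8.5 cylinder at (3, 14) gives a regular 32-gon of circumradius 8.5 (constant along its height) (perimeter = 2·32·8.500·sin(180°/32) = 53.32 mm); Merging all regions: the regions partially overlap (shared area 97.35 mm²), so the edge portions inside another operand are dropped and the merged outline is re-measured after clipping — boundary = 128.78 mm. So its perimeter = 128.78 mm. Layer 214 (z = 21.4): the cylinder is absent (z outside [0, 4.5]); the cube at (-1.5, 13.5) is not intersected at this z (z outside [3, 12]); the cone at (14.5, -1) contributes a regular 32-gon of circumradius 6.120 (interpolated between r1=9.5 and r2=6 at t=0.966) (perimeter = 2·32·6.120·sin(180°/32) = 38.39 mm); the r=8.5 cylinder at (3, 14) contributes a regular 32-gon of circumradius 8.5 (perimeter = 2·32·8.500·sin(180°/32) = 53.32 mm); Merging all regions: the 2 present regions are separate (no shared area or edge), so areas and boundary lengths simply add and each stays a separate island — boundary = 91.71 mm. So its perimeter = 91.71 mm. Layer 117 is larger (128.78 vs 91.71 mm).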